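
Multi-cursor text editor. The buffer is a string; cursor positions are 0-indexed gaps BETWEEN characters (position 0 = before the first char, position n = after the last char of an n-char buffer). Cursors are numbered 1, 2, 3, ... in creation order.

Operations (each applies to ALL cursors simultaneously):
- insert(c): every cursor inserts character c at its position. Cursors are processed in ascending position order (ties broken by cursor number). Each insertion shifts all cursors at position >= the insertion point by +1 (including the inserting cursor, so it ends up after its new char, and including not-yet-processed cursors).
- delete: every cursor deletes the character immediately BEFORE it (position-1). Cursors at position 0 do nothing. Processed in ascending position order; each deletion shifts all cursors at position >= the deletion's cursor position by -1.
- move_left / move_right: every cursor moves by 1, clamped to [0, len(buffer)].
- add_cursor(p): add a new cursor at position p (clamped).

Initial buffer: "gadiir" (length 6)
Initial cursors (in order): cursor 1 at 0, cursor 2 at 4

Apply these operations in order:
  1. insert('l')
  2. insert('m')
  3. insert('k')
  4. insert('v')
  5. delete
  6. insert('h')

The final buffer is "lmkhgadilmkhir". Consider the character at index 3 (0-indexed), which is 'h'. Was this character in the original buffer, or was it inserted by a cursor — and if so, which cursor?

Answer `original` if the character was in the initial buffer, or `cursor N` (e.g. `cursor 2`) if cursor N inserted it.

After op 1 (insert('l')): buffer="lgadilir" (len 8), cursors c1@1 c2@6, authorship 1....2..
After op 2 (insert('m')): buffer="lmgadilmir" (len 10), cursors c1@2 c2@8, authorship 11....22..
After op 3 (insert('k')): buffer="lmkgadilmkir" (len 12), cursors c1@3 c2@10, authorship 111....222..
After op 4 (insert('v')): buffer="lmkvgadilmkvir" (len 14), cursors c1@4 c2@12, authorship 1111....2222..
After op 5 (delete): buffer="lmkgadilmkir" (len 12), cursors c1@3 c2@10, authorship 111....222..
After op 6 (insert('h')): buffer="lmkhgadilmkhir" (len 14), cursors c1@4 c2@12, authorship 1111....2222..
Authorship (.=original, N=cursor N): 1 1 1 1 . . . . 2 2 2 2 . .
Index 3: author = 1

Answer: cursor 1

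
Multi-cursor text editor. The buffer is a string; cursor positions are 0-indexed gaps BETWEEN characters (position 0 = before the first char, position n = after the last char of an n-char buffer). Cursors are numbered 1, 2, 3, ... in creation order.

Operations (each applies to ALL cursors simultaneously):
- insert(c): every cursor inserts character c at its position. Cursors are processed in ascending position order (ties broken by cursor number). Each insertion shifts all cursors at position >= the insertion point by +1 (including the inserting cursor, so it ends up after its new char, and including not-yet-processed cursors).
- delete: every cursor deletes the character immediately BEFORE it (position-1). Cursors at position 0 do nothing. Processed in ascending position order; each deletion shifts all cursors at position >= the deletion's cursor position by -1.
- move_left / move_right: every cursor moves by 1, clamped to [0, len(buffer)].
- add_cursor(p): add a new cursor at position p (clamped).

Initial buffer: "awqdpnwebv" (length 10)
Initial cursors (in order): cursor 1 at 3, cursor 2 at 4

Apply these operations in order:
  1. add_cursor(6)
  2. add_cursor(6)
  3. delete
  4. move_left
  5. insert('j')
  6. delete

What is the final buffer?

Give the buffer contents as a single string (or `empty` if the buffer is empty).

After op 1 (add_cursor(6)): buffer="awqdpnwebv" (len 10), cursors c1@3 c2@4 c3@6, authorship ..........
After op 2 (add_cursor(6)): buffer="awqdpnwebv" (len 10), cursors c1@3 c2@4 c3@6 c4@6, authorship ..........
After op 3 (delete): buffer="awwebv" (len 6), cursors c1@2 c2@2 c3@2 c4@2, authorship ......
After op 4 (move_left): buffer="awwebv" (len 6), cursors c1@1 c2@1 c3@1 c4@1, authorship ......
After op 5 (insert('j')): buffer="ajjjjwwebv" (len 10), cursors c1@5 c2@5 c3@5 c4@5, authorship .1234.....
After op 6 (delete): buffer="awwebv" (len 6), cursors c1@1 c2@1 c3@1 c4@1, authorship ......

Answer: awwebv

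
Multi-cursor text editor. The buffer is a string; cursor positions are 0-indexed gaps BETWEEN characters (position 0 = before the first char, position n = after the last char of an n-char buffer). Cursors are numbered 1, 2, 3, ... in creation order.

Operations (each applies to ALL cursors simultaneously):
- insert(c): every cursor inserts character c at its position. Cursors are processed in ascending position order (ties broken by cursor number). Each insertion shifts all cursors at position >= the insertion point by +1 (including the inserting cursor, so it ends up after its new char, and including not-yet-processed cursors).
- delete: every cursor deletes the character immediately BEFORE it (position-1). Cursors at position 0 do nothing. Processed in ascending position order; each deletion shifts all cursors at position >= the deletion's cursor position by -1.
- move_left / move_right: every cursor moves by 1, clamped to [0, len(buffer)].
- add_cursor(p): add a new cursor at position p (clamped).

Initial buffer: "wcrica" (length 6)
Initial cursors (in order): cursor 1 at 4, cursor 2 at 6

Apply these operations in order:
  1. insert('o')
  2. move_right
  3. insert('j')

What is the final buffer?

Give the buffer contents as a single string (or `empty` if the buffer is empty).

Answer: wcriocjaoj

Derivation:
After op 1 (insert('o')): buffer="wcriocao" (len 8), cursors c1@5 c2@8, authorship ....1..2
After op 2 (move_right): buffer="wcriocao" (len 8), cursors c1@6 c2@8, authorship ....1..2
After op 3 (insert('j')): buffer="wcriocjaoj" (len 10), cursors c1@7 c2@10, authorship ....1.1.22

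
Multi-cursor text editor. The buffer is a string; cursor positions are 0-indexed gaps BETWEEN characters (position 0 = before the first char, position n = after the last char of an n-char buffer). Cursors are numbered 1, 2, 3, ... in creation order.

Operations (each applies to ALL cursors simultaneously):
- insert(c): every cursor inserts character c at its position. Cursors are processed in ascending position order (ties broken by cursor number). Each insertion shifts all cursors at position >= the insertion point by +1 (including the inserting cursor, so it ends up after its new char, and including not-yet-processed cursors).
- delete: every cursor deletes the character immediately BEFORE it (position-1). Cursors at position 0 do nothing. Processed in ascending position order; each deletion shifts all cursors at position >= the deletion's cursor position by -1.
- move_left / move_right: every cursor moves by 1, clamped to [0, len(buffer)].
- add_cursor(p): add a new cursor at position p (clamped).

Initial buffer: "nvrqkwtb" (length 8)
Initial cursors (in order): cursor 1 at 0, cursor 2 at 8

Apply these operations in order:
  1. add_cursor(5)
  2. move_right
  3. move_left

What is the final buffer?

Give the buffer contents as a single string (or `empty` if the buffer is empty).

After op 1 (add_cursor(5)): buffer="nvrqkwtb" (len 8), cursors c1@0 c3@5 c2@8, authorship ........
After op 2 (move_right): buffer="nvrqkwtb" (len 8), cursors c1@1 c3@6 c2@8, authorship ........
After op 3 (move_left): buffer="nvrqkwtb" (len 8), cursors c1@0 c3@5 c2@7, authorship ........

Answer: nvrqkwtb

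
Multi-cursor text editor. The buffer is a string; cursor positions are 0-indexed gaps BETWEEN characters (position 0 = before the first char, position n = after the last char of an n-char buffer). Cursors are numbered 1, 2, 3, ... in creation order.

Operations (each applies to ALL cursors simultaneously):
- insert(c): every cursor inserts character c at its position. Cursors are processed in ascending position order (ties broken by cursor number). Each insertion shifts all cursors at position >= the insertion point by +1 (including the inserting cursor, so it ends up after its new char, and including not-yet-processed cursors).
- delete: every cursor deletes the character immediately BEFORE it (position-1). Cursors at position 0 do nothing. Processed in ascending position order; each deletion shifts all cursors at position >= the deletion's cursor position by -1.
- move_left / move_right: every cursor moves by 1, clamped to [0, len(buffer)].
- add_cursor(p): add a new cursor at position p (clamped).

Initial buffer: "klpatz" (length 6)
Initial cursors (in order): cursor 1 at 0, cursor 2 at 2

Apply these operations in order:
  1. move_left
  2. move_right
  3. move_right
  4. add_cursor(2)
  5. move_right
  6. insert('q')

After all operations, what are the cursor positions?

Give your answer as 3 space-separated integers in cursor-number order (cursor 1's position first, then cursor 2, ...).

Answer: 5 7 5

Derivation:
After op 1 (move_left): buffer="klpatz" (len 6), cursors c1@0 c2@1, authorship ......
After op 2 (move_right): buffer="klpatz" (len 6), cursors c1@1 c2@2, authorship ......
After op 3 (move_right): buffer="klpatz" (len 6), cursors c1@2 c2@3, authorship ......
After op 4 (add_cursor(2)): buffer="klpatz" (len 6), cursors c1@2 c3@2 c2@3, authorship ......
After op 5 (move_right): buffer="klpatz" (len 6), cursors c1@3 c3@3 c2@4, authorship ......
After op 6 (insert('q')): buffer="klpqqaqtz" (len 9), cursors c1@5 c3@5 c2@7, authorship ...13.2..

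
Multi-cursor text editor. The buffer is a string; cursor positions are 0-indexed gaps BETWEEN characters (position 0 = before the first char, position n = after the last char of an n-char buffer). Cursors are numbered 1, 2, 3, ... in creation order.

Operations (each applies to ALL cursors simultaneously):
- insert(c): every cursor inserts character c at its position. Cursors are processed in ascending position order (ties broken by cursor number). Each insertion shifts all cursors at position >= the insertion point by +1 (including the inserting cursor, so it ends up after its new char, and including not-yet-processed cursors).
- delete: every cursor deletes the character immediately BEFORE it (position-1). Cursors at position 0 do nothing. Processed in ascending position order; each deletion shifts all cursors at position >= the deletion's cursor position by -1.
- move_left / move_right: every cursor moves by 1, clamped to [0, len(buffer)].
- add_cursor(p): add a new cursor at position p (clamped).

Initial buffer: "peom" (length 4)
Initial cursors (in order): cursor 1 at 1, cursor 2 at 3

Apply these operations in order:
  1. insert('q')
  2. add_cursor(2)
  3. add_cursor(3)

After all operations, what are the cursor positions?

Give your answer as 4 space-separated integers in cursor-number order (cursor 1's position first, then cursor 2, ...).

After op 1 (insert('q')): buffer="pqeoqm" (len 6), cursors c1@2 c2@5, authorship .1..2.
After op 2 (add_cursor(2)): buffer="pqeoqm" (len 6), cursors c1@2 c3@2 c2@5, authorship .1..2.
After op 3 (add_cursor(3)): buffer="pqeoqm" (len 6), cursors c1@2 c3@2 c4@3 c2@5, authorship .1..2.

Answer: 2 5 2 3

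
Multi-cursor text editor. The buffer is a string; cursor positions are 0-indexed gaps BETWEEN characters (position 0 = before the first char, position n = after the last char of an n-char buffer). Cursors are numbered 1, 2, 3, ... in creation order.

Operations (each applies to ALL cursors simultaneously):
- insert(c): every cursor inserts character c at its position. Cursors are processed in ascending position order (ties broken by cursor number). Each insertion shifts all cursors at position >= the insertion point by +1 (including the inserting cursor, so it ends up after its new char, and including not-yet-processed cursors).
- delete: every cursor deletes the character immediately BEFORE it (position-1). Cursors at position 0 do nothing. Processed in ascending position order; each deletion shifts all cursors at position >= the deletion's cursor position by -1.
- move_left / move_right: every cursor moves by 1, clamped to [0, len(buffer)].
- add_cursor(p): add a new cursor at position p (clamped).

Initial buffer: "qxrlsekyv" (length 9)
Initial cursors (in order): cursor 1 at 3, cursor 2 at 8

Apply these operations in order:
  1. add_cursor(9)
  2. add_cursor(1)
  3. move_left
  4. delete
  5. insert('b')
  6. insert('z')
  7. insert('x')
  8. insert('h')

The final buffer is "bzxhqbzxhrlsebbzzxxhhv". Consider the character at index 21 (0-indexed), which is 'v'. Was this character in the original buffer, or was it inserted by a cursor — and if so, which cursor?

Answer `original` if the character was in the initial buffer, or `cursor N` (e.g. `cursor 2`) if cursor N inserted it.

After op 1 (add_cursor(9)): buffer="qxrlsekyv" (len 9), cursors c1@3 c2@8 c3@9, authorship .........
After op 2 (add_cursor(1)): buffer="qxrlsekyv" (len 9), cursors c4@1 c1@3 c2@8 c3@9, authorship .........
After op 3 (move_left): buffer="qxrlsekyv" (len 9), cursors c4@0 c1@2 c2@7 c3@8, authorship .........
After op 4 (delete): buffer="qrlsev" (len 6), cursors c4@0 c1@1 c2@5 c3@5, authorship ......
After op 5 (insert('b')): buffer="bqbrlsebbv" (len 10), cursors c4@1 c1@3 c2@9 c3@9, authorship 4.1....23.
After op 6 (insert('z')): buffer="bzqbzrlsebbzzv" (len 14), cursors c4@2 c1@5 c2@13 c3@13, authorship 44.11....2323.
After op 7 (insert('x')): buffer="bzxqbzxrlsebbzzxxv" (len 18), cursors c4@3 c1@7 c2@17 c3@17, authorship 444.111....232323.
After op 8 (insert('h')): buffer="bzxhqbzxhrlsebbzzxxhhv" (len 22), cursors c4@4 c1@9 c2@21 c3@21, authorship 4444.1111....23232323.
Authorship (.=original, N=cursor N): 4 4 4 4 . 1 1 1 1 . . . . 2 3 2 3 2 3 2 3 .
Index 21: author = original

Answer: original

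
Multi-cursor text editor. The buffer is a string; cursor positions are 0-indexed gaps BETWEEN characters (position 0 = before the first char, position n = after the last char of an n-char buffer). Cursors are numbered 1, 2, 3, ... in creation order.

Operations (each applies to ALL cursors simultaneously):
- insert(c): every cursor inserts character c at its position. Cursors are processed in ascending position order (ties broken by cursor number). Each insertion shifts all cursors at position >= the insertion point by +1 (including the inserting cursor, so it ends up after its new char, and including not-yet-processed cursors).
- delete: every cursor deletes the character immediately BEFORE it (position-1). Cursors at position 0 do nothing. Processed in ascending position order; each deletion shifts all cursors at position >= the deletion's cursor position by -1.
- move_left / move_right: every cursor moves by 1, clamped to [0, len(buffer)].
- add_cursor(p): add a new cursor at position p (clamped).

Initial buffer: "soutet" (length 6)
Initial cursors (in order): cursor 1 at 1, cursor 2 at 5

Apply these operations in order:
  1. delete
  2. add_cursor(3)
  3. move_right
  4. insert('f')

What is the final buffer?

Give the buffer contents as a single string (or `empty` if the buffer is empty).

Answer: ofuttff

Derivation:
After op 1 (delete): buffer="outt" (len 4), cursors c1@0 c2@3, authorship ....
After op 2 (add_cursor(3)): buffer="outt" (len 4), cursors c1@0 c2@3 c3@3, authorship ....
After op 3 (move_right): buffer="outt" (len 4), cursors c1@1 c2@4 c3@4, authorship ....
After op 4 (insert('f')): buffer="ofuttff" (len 7), cursors c1@2 c2@7 c3@7, authorship .1...23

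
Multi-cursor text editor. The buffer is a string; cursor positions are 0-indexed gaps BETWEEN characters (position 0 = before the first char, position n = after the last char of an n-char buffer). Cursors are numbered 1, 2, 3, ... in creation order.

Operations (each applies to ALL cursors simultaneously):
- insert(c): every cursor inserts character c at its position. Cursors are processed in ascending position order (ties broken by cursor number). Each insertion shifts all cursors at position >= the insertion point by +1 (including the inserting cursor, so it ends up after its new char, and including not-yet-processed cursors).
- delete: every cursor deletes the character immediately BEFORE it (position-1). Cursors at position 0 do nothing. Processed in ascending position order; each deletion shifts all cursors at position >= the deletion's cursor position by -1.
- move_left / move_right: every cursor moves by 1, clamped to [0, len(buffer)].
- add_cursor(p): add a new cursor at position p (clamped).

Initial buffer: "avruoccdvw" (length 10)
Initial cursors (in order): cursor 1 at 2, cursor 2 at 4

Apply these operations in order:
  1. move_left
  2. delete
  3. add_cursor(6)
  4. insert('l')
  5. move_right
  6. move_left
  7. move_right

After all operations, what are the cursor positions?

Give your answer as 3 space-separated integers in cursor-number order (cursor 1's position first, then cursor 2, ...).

Answer: 2 4 10

Derivation:
After op 1 (move_left): buffer="avruoccdvw" (len 10), cursors c1@1 c2@3, authorship ..........
After op 2 (delete): buffer="vuoccdvw" (len 8), cursors c1@0 c2@1, authorship ........
After op 3 (add_cursor(6)): buffer="vuoccdvw" (len 8), cursors c1@0 c2@1 c3@6, authorship ........
After op 4 (insert('l')): buffer="lvluoccdlvw" (len 11), cursors c1@1 c2@3 c3@9, authorship 1.2.....3..
After op 5 (move_right): buffer="lvluoccdlvw" (len 11), cursors c1@2 c2@4 c3@10, authorship 1.2.....3..
After op 6 (move_left): buffer="lvluoccdlvw" (len 11), cursors c1@1 c2@3 c3@9, authorship 1.2.....3..
After op 7 (move_right): buffer="lvluoccdlvw" (len 11), cursors c1@2 c2@4 c3@10, authorship 1.2.....3..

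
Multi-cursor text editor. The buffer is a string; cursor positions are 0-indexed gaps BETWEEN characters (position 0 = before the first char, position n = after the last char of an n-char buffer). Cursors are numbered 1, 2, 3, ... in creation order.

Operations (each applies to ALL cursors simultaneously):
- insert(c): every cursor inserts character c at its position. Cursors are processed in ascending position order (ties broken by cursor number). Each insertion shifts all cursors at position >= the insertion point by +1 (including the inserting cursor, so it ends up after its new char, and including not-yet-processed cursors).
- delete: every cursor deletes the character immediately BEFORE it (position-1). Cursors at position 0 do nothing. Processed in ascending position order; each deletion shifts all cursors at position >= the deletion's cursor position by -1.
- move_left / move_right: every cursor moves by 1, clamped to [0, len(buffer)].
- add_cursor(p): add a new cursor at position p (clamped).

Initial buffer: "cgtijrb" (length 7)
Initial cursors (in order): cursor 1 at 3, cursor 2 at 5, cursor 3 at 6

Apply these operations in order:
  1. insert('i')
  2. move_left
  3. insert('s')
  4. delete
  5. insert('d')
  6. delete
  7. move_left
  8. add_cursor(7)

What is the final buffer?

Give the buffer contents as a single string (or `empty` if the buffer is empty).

Answer: cgtiijirib

Derivation:
After op 1 (insert('i')): buffer="cgtiijirib" (len 10), cursors c1@4 c2@7 c3@9, authorship ...1..2.3.
After op 2 (move_left): buffer="cgtiijirib" (len 10), cursors c1@3 c2@6 c3@8, authorship ...1..2.3.
After op 3 (insert('s')): buffer="cgtsiijsirsib" (len 13), cursors c1@4 c2@8 c3@11, authorship ...11..22.33.
After op 4 (delete): buffer="cgtiijirib" (len 10), cursors c1@3 c2@6 c3@8, authorship ...1..2.3.
After op 5 (insert('d')): buffer="cgtdiijdirdib" (len 13), cursors c1@4 c2@8 c3@11, authorship ...11..22.33.
After op 6 (delete): buffer="cgtiijirib" (len 10), cursors c1@3 c2@6 c3@8, authorship ...1..2.3.
After op 7 (move_left): buffer="cgtiijirib" (len 10), cursors c1@2 c2@5 c3@7, authorship ...1..2.3.
After op 8 (add_cursor(7)): buffer="cgtiijirib" (len 10), cursors c1@2 c2@5 c3@7 c4@7, authorship ...1..2.3.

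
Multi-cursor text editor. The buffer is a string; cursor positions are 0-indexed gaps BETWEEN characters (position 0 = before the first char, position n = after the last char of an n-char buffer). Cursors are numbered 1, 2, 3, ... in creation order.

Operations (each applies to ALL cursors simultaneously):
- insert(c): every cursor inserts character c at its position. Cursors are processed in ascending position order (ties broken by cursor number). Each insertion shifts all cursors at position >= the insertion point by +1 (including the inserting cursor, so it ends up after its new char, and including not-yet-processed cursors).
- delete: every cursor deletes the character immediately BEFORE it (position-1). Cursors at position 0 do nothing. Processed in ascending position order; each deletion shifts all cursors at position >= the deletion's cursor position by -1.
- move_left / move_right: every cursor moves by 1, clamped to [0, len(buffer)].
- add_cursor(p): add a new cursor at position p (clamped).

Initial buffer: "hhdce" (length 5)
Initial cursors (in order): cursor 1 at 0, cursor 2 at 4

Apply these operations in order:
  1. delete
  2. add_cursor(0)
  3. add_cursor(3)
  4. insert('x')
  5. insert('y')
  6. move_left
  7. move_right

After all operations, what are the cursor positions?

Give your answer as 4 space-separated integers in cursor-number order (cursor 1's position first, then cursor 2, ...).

After op 1 (delete): buffer="hhde" (len 4), cursors c1@0 c2@3, authorship ....
After op 2 (add_cursor(0)): buffer="hhde" (len 4), cursors c1@0 c3@0 c2@3, authorship ....
After op 3 (add_cursor(3)): buffer="hhde" (len 4), cursors c1@0 c3@0 c2@3 c4@3, authorship ....
After op 4 (insert('x')): buffer="xxhhdxxe" (len 8), cursors c1@2 c3@2 c2@7 c4@7, authorship 13...24.
After op 5 (insert('y')): buffer="xxyyhhdxxyye" (len 12), cursors c1@4 c3@4 c2@11 c4@11, authorship 1313...2424.
After op 6 (move_left): buffer="xxyyhhdxxyye" (len 12), cursors c1@3 c3@3 c2@10 c4@10, authorship 1313...2424.
After op 7 (move_right): buffer="xxyyhhdxxyye" (len 12), cursors c1@4 c3@4 c2@11 c4@11, authorship 1313...2424.

Answer: 4 11 4 11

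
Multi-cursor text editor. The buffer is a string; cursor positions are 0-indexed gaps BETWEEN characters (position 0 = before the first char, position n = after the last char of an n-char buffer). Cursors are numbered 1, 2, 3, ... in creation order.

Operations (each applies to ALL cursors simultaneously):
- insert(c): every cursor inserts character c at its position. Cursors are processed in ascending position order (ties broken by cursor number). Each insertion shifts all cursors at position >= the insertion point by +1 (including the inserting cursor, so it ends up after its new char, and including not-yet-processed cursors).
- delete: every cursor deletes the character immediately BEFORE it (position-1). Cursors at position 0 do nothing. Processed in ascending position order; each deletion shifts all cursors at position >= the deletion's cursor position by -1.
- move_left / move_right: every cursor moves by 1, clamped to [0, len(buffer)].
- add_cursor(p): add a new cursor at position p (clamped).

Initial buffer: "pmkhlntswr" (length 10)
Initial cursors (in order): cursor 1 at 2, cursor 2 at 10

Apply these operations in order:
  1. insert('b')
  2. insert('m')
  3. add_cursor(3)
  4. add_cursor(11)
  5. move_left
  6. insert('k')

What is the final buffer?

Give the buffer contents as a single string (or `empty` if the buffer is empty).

Answer: pmkbkmkhlntskwrbkm

Derivation:
After op 1 (insert('b')): buffer="pmbkhlntswrb" (len 12), cursors c1@3 c2@12, authorship ..1........2
After op 2 (insert('m')): buffer="pmbmkhlntswrbm" (len 14), cursors c1@4 c2@14, authorship ..11........22
After op 3 (add_cursor(3)): buffer="pmbmkhlntswrbm" (len 14), cursors c3@3 c1@4 c2@14, authorship ..11........22
After op 4 (add_cursor(11)): buffer="pmbmkhlntswrbm" (len 14), cursors c3@3 c1@4 c4@11 c2@14, authorship ..11........22
After op 5 (move_left): buffer="pmbmkhlntswrbm" (len 14), cursors c3@2 c1@3 c4@10 c2@13, authorship ..11........22
After op 6 (insert('k')): buffer="pmkbkmkhlntskwrbkm" (len 18), cursors c3@3 c1@5 c4@13 c2@17, authorship ..3111......4..222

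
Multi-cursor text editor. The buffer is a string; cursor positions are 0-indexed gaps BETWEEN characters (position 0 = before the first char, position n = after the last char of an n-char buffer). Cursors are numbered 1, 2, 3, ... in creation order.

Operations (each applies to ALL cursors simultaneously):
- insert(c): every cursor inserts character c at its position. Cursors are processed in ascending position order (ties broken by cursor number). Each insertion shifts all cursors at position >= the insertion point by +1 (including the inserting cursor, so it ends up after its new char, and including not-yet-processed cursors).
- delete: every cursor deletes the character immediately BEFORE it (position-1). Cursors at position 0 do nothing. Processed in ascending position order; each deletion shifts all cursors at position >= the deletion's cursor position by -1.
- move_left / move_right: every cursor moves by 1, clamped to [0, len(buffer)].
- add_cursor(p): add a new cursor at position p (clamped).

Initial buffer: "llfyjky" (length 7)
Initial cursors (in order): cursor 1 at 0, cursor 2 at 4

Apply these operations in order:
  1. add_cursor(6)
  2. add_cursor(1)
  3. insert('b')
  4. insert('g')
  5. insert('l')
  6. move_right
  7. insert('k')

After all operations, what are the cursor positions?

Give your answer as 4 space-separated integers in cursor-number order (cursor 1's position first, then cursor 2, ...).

Answer: 5 17 23 10

Derivation:
After op 1 (add_cursor(6)): buffer="llfyjky" (len 7), cursors c1@0 c2@4 c3@6, authorship .......
After op 2 (add_cursor(1)): buffer="llfyjky" (len 7), cursors c1@0 c4@1 c2@4 c3@6, authorship .......
After op 3 (insert('b')): buffer="blblfybjkby" (len 11), cursors c1@1 c4@3 c2@7 c3@10, authorship 1.4...2..3.
After op 4 (insert('g')): buffer="bglbglfybgjkbgy" (len 15), cursors c1@2 c4@5 c2@10 c3@14, authorship 11.44...22..33.
After op 5 (insert('l')): buffer="bgllbgllfybgljkbgly" (len 19), cursors c1@3 c4@7 c2@13 c3@18, authorship 111.444...222..333.
After op 6 (move_right): buffer="bgllbgllfybgljkbgly" (len 19), cursors c1@4 c4@8 c2@14 c3@19, authorship 111.444...222..333.
After op 7 (insert('k')): buffer="bgllkbgllkfybgljkkbglyk" (len 23), cursors c1@5 c4@10 c2@17 c3@23, authorship 111.1444.4..222.2.333.3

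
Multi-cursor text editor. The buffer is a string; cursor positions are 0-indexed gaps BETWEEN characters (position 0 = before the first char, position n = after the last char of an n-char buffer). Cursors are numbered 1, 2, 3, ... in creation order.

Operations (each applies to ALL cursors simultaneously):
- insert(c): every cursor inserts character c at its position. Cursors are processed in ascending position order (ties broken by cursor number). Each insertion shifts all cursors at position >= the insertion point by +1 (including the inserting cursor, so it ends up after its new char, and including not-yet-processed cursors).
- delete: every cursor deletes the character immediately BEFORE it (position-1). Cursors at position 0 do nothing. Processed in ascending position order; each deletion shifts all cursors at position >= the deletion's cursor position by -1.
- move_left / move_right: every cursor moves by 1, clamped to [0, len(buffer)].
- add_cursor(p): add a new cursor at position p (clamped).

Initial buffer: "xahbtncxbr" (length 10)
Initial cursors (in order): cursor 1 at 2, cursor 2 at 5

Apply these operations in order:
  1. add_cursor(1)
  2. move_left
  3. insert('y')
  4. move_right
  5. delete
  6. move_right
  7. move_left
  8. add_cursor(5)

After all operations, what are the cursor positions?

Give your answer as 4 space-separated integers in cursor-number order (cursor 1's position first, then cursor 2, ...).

After op 1 (add_cursor(1)): buffer="xahbtncxbr" (len 10), cursors c3@1 c1@2 c2@5, authorship ..........
After op 2 (move_left): buffer="xahbtncxbr" (len 10), cursors c3@0 c1@1 c2@4, authorship ..........
After op 3 (insert('y')): buffer="yxyahbytncxbr" (len 13), cursors c3@1 c1@3 c2@7, authorship 3.1...2......
After op 4 (move_right): buffer="yxyahbytncxbr" (len 13), cursors c3@2 c1@4 c2@8, authorship 3.1...2......
After op 5 (delete): buffer="yyhbyncxbr" (len 10), cursors c3@1 c1@2 c2@5, authorship 31..2.....
After op 6 (move_right): buffer="yyhbyncxbr" (len 10), cursors c3@2 c1@3 c2@6, authorship 31..2.....
After op 7 (move_left): buffer="yyhbyncxbr" (len 10), cursors c3@1 c1@2 c2@5, authorship 31..2.....
After op 8 (add_cursor(5)): buffer="yyhbyncxbr" (len 10), cursors c3@1 c1@2 c2@5 c4@5, authorship 31..2.....

Answer: 2 5 1 5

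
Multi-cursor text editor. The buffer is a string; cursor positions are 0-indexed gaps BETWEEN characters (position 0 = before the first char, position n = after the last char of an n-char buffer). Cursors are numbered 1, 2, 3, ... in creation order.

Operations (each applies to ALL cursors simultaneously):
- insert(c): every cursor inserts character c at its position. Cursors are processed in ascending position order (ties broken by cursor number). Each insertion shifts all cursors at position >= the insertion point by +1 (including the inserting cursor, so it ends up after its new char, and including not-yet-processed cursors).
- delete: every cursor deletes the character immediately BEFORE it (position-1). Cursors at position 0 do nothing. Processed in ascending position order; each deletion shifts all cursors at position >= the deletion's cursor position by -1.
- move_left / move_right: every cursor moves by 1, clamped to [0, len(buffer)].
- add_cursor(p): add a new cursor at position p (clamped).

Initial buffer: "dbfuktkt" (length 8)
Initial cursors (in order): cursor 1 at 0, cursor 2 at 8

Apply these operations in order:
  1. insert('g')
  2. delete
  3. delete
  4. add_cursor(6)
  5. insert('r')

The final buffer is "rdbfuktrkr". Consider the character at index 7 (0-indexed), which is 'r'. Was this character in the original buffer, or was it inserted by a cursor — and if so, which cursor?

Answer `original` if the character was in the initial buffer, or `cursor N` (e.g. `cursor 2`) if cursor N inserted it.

After op 1 (insert('g')): buffer="gdbfuktktg" (len 10), cursors c1@1 c2@10, authorship 1........2
After op 2 (delete): buffer="dbfuktkt" (len 8), cursors c1@0 c2@8, authorship ........
After op 3 (delete): buffer="dbfuktk" (len 7), cursors c1@0 c2@7, authorship .......
After op 4 (add_cursor(6)): buffer="dbfuktk" (len 7), cursors c1@0 c3@6 c2@7, authorship .......
After op 5 (insert('r')): buffer="rdbfuktrkr" (len 10), cursors c1@1 c3@8 c2@10, authorship 1......3.2
Authorship (.=original, N=cursor N): 1 . . . . . . 3 . 2
Index 7: author = 3

Answer: cursor 3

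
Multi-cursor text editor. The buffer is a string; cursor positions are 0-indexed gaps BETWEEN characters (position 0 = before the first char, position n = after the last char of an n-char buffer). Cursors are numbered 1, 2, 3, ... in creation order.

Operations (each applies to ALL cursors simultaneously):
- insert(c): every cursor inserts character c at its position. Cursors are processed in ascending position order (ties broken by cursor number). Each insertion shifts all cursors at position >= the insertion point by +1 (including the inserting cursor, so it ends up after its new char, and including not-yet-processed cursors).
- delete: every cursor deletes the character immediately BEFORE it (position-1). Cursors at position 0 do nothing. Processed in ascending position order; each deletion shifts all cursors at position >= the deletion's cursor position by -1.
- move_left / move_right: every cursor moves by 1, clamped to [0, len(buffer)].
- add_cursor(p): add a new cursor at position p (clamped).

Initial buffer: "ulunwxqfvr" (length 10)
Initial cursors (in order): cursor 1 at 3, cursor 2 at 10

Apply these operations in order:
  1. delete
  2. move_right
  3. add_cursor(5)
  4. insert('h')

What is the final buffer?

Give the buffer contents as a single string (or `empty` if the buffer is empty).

Answer: ulnhwxhqfvh

Derivation:
After op 1 (delete): buffer="ulnwxqfv" (len 8), cursors c1@2 c2@8, authorship ........
After op 2 (move_right): buffer="ulnwxqfv" (len 8), cursors c1@3 c2@8, authorship ........
After op 3 (add_cursor(5)): buffer="ulnwxqfv" (len 8), cursors c1@3 c3@5 c2@8, authorship ........
After op 4 (insert('h')): buffer="ulnhwxhqfvh" (len 11), cursors c1@4 c3@7 c2@11, authorship ...1..3...2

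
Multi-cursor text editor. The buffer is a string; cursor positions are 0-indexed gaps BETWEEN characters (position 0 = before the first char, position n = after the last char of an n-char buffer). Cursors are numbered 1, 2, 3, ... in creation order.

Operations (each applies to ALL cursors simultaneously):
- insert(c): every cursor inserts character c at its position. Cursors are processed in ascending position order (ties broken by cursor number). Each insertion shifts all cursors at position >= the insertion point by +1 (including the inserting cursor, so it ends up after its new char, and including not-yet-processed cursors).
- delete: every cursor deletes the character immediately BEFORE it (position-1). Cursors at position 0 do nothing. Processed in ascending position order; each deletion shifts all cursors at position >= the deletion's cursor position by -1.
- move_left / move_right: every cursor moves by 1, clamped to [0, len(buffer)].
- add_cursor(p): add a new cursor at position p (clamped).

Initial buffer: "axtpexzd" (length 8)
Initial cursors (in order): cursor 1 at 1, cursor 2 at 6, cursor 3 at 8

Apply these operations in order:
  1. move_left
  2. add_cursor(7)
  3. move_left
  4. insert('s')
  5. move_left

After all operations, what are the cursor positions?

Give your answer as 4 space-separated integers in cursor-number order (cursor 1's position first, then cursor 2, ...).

After op 1 (move_left): buffer="axtpexzd" (len 8), cursors c1@0 c2@5 c3@7, authorship ........
After op 2 (add_cursor(7)): buffer="axtpexzd" (len 8), cursors c1@0 c2@5 c3@7 c4@7, authorship ........
After op 3 (move_left): buffer="axtpexzd" (len 8), cursors c1@0 c2@4 c3@6 c4@6, authorship ........
After op 4 (insert('s')): buffer="saxtpsexsszd" (len 12), cursors c1@1 c2@6 c3@10 c4@10, authorship 1....2..34..
After op 5 (move_left): buffer="saxtpsexsszd" (len 12), cursors c1@0 c2@5 c3@9 c4@9, authorship 1....2..34..

Answer: 0 5 9 9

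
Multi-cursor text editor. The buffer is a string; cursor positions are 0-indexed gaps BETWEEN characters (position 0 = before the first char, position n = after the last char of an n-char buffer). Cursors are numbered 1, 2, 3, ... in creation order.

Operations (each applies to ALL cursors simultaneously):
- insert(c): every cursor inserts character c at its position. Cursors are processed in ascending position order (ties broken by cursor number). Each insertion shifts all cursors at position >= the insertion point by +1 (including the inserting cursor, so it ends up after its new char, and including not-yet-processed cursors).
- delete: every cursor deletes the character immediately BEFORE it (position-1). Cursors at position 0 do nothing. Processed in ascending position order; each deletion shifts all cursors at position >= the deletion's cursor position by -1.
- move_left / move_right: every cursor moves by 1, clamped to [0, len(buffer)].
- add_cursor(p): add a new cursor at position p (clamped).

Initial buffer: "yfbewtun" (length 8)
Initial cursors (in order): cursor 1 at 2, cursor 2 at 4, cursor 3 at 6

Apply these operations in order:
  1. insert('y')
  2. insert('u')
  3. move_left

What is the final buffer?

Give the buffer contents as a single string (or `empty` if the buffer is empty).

Answer: yfyubeyuwtyuun

Derivation:
After op 1 (insert('y')): buffer="yfybeywtyun" (len 11), cursors c1@3 c2@6 c3@9, authorship ..1..2..3..
After op 2 (insert('u')): buffer="yfyubeyuwtyuun" (len 14), cursors c1@4 c2@8 c3@12, authorship ..11..22..33..
After op 3 (move_left): buffer="yfyubeyuwtyuun" (len 14), cursors c1@3 c2@7 c3@11, authorship ..11..22..33..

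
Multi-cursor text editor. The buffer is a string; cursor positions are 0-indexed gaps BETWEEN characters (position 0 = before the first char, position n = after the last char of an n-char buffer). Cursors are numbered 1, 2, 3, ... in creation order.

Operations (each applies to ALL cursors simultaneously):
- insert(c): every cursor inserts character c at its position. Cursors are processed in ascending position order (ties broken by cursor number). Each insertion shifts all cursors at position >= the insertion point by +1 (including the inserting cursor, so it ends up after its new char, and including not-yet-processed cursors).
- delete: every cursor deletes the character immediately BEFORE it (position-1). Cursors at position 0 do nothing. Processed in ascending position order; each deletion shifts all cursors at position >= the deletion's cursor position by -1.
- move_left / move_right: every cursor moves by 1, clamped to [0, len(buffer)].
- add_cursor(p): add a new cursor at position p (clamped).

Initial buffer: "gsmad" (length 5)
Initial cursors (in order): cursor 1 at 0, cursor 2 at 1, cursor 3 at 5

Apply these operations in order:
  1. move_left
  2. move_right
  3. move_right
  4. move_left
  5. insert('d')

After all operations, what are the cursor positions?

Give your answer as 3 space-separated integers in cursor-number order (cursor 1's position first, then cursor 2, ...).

After op 1 (move_left): buffer="gsmad" (len 5), cursors c1@0 c2@0 c3@4, authorship .....
After op 2 (move_right): buffer="gsmad" (len 5), cursors c1@1 c2@1 c3@5, authorship .....
After op 3 (move_right): buffer="gsmad" (len 5), cursors c1@2 c2@2 c3@5, authorship .....
After op 4 (move_left): buffer="gsmad" (len 5), cursors c1@1 c2@1 c3@4, authorship .....
After op 5 (insert('d')): buffer="gddsmadd" (len 8), cursors c1@3 c2@3 c3@7, authorship .12...3.

Answer: 3 3 7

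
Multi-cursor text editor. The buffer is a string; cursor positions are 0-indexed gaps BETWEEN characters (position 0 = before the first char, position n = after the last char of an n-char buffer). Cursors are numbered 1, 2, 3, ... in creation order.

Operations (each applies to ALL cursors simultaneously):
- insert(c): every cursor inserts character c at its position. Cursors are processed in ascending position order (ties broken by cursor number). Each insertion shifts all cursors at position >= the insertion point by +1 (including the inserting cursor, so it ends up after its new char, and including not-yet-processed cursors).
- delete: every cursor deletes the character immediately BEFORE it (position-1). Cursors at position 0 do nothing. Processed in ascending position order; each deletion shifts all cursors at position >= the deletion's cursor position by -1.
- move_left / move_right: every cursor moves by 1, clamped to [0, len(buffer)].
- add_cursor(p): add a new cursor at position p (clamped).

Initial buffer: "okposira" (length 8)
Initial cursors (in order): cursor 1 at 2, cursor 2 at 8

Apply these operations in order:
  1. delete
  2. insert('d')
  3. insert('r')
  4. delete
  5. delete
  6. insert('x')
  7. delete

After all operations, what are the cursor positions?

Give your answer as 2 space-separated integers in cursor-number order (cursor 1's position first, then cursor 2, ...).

After op 1 (delete): buffer="oposir" (len 6), cursors c1@1 c2@6, authorship ......
After op 2 (insert('d')): buffer="odposird" (len 8), cursors c1@2 c2@8, authorship .1.....2
After op 3 (insert('r')): buffer="odrposirdr" (len 10), cursors c1@3 c2@10, authorship .11.....22
After op 4 (delete): buffer="odposird" (len 8), cursors c1@2 c2@8, authorship .1.....2
After op 5 (delete): buffer="oposir" (len 6), cursors c1@1 c2@6, authorship ......
After op 6 (insert('x')): buffer="oxposirx" (len 8), cursors c1@2 c2@8, authorship .1.....2
After op 7 (delete): buffer="oposir" (len 6), cursors c1@1 c2@6, authorship ......

Answer: 1 6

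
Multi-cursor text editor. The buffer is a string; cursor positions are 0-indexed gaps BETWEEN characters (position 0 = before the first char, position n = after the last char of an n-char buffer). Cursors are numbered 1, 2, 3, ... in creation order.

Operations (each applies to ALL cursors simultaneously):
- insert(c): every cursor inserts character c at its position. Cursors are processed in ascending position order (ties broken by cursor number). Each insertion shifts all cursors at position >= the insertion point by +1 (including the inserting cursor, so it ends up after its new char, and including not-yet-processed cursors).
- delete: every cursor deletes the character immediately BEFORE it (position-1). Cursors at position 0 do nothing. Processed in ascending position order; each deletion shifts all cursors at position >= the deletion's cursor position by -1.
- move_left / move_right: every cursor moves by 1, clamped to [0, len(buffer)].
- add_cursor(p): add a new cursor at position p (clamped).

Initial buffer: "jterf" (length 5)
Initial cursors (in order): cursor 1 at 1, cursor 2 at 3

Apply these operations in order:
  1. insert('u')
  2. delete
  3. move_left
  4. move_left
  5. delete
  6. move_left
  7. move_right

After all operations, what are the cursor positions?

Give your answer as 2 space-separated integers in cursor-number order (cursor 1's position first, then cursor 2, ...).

After op 1 (insert('u')): buffer="juteurf" (len 7), cursors c1@2 c2@5, authorship .1..2..
After op 2 (delete): buffer="jterf" (len 5), cursors c1@1 c2@3, authorship .....
After op 3 (move_left): buffer="jterf" (len 5), cursors c1@0 c2@2, authorship .....
After op 4 (move_left): buffer="jterf" (len 5), cursors c1@0 c2@1, authorship .....
After op 5 (delete): buffer="terf" (len 4), cursors c1@0 c2@0, authorship ....
After op 6 (move_left): buffer="terf" (len 4), cursors c1@0 c2@0, authorship ....
After op 7 (move_right): buffer="terf" (len 4), cursors c1@1 c2@1, authorship ....

Answer: 1 1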